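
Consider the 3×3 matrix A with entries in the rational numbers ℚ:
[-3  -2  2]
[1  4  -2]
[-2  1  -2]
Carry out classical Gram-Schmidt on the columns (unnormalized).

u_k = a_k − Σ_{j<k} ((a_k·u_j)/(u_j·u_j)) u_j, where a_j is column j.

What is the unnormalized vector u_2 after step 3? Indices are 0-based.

u_2 = (108/115, 84/115, -24/23)

Step 1: u_0 = a_0 = (-3, 1, -2).
Step 2: u_1 = a_1 − (4/7)·u_0 = (-2/7, 24/7, 15/7).
Step 3: u_2 = a_2 − (-2/7)·u_0 − (-82/115)·u_1 = (108/115, 84/115, -24/23).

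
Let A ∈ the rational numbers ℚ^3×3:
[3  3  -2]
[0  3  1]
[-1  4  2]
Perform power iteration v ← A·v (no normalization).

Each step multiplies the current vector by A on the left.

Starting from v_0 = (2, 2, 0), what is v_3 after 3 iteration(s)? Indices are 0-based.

v_0 = (2, 2, 0).
v_1 = A·v_0 = (12, 6, 6).
v_2 = A·v_1 = (42, 24, 24).
v_3 = A·v_2 = (150, 96, 102).

v_3 = (150, 96, 102)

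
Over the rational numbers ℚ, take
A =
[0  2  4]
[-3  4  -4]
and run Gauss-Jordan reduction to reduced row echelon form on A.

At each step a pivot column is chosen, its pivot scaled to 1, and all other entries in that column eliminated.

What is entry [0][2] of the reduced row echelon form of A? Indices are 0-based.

pivot(0,0): swap R0↔R1
pivot(0,0)=-3: scale R0 → (1, -4/3, 4/3)
pivot(1,1)=2: scale R1 → (0, 1, 2)
  clear (0,1): R0 −= (-4/3)R1 → (1, 0, 4)

M[0][2] = 4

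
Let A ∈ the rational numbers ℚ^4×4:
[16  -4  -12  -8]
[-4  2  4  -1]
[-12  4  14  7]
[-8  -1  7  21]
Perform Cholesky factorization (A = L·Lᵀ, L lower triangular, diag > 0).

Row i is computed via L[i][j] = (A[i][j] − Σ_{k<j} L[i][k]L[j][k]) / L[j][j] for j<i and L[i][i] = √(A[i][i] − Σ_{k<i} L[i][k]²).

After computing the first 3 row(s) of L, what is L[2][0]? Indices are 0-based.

Step 1: L[0][0] = √(16) = 4.
  L[1][0] = (-4) / L[0][0] = -1.
Step 2: L[1][1] = √(1) = 1.
  L[2][0] = (-12) / L[0][0] = -3.
  L[2][1] = (1) / L[1][1] = 1.
Step 3: L[2][2] = √(4) = 2.

L[2][0] = -3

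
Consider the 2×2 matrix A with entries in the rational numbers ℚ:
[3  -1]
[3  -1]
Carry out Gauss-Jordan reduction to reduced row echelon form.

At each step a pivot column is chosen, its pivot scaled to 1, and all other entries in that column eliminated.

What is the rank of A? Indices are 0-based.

[1] R0 /= 3  ⇒  (1, -1/3)
     R1 -= 3·R0  ⇒  (0, 0)
column 1 empty below row 1

rank = 1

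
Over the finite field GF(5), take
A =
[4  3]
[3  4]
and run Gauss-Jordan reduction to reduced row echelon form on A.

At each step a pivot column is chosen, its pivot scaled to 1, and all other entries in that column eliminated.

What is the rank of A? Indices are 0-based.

step 1: normalize row 0 (÷4) = (1, 2)
  row 1: subtract 3×row0 = (0, 3)
step 2: normalize row 1 (÷3) = (0, 1)
  row 0: subtract 2×row1 = (1, 0)

rank = 2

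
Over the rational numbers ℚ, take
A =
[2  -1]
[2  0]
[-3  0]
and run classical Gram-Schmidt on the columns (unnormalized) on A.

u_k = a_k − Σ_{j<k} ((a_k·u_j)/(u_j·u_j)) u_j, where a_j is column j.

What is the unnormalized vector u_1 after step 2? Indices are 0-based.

u_1 = (-13/17, 4/17, -6/17)

Step 1: u_0 = a_0 = (2, 2, -3).
Step 2: u_1 = a_1 − (-2/17)·u_0 = (-13/17, 4/17, -6/17).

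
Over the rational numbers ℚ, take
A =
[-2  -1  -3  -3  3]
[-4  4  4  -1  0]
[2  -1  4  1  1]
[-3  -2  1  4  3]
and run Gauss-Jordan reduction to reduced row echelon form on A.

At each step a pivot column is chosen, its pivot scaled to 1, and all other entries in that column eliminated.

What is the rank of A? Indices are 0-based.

pivot(0,0)=-2: scale R0 → (1, 1/2, 3/2, 3/2, -3/2)
  clear (1,0): R1 −= (-4)R0 → (0, 6, 10, 5, -6)
  clear (2,0): R2 −= (2)R0 → (0, -2, 1, -2, 4)
  clear (3,0): R3 −= (-3)R0 → (0, -1/2, 11/2, 17/2, -3/2)
pivot(1,1)=6: scale R1 → (0, 1, 5/3, 5/6, -1)
  clear (0,1): R0 −= (1/2)R1 → (1, 0, 2/3, 13/12, -1)
  clear (2,1): R2 −= (-2)R1 → (0, 0, 13/3, -1/3, 2)
  clear (3,1): R3 −= (-1/2)R1 → (0, 0, 19/3, 107/12, -2)
pivot(2,2)=13/3: scale R2 → (0, 0, 1, -1/13, 6/13)
  clear (0,2): R0 −= (2/3)R2 → (1, 0, 0, 59/52, -17/13)
  clear (1,2): R1 −= (5/3)R2 → (0, 1, 0, 25/26, -23/13)
  clear (3,2): R3 −= (19/3)R2 → (0, 0, 0, 489/52, -64/13)
pivot(3,3)=489/52: scale R3 → (0, 0, 0, 1, -256/489)
  clear (0,3): R0 −= (59/52)R3 → (1, 0, 0, 0, -349/489)
  clear (1,3): R1 −= (25/26)R3 → (0, 1, 0, 0, -619/489)
  clear (2,3): R2 −= (-1/13)R3 → (0, 0, 1, 0, 206/489)

rank = 4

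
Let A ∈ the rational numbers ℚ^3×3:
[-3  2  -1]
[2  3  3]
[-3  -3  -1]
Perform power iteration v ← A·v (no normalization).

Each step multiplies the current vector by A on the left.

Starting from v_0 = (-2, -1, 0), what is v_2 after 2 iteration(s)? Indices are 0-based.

v_2 = (-35, 14, 0)

v_0 = (-2, -1, 0).
v_1 = A·v_0 = (4, -7, 9).
v_2 = A·v_1 = (-35, 14, 0).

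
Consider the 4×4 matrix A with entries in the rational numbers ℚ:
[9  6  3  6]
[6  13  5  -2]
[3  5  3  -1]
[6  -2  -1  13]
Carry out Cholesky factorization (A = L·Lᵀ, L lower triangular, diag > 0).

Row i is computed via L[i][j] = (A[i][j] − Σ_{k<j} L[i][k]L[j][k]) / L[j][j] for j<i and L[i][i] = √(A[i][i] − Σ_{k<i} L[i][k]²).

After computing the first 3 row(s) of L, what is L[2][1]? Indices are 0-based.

Step 1: L[0][0] = √(9) = 3.
  L[1][0] = (6) / L[0][0] = 2.
Step 2: L[1][1] = √(9) = 3.
  L[2][0] = (3) / L[0][0] = 1.
  L[2][1] = (3) / L[1][1] = 1.
Step 3: L[2][2] = √(1) = 1.

L[2][1] = 1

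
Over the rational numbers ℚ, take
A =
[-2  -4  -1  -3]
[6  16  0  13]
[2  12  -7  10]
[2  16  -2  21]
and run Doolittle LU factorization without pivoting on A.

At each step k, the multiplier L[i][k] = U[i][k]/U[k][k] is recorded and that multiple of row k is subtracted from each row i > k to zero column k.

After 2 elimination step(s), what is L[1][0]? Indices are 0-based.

L[1][0] = -3

k=0: U[0][0]=-2
  eliminate (1,0): mult=-3, new row 1: (0, 4, -3, 4); set L[1][0]=-3
  eliminate (2,0): mult=-1, new row 2: (0, 8, -8, 7); set L[2][0]=-1
  eliminate (3,0): mult=-1, new row 3: (0, 12, -3, 18); set L[3][0]=-1
k=1: U[1][1]=4
  eliminate (2,1): mult=2, new row 2: (0, 0, -2, -1); set L[2][1]=2
  eliminate (3,1): mult=3, new row 3: (0, 0, 6, 6); set L[3][1]=3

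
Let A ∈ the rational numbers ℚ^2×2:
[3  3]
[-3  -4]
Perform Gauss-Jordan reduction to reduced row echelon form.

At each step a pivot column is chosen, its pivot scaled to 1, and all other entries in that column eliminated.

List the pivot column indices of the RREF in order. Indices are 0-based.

[1] R0 /= 3  ⇒  (1, 1)
     R1 -= -3·R0  ⇒  (0, -1)
[2] R1 /= -1  ⇒  (0, 1)
     R0 -= 1·R1  ⇒  (1, 0)

pivot columns: 0, 1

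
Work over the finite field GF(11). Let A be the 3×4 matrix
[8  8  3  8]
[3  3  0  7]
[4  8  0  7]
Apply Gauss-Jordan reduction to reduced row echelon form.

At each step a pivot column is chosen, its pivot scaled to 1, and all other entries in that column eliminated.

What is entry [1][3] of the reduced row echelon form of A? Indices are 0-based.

[1] R0 /= 8  ⇒  (1, 1, 10, 1)
     R1 -= 3·R0  ⇒  (0, 0, 3, 4)
     R2 -= 4·R0  ⇒  (0, 4, 4, 3)
[2] R1 <-> R2
[2] R1 /= 4  ⇒  (0, 1, 1, 9)
     R0 -= 1·R1  ⇒  (1, 0, 9, 3)
[3] R2 /= 3  ⇒  (0, 0, 1, 5)
     R0 -= 9·R2  ⇒  (1, 0, 0, 2)
     R1 -= 1·R2  ⇒  (0, 1, 0, 4)

M[1][3] = 4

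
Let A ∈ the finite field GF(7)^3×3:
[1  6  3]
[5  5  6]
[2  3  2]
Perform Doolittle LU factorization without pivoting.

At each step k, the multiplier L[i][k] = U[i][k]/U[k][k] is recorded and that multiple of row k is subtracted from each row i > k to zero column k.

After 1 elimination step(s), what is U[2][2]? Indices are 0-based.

U[2][2] = 3

[col 0] pivot 1
  R1 -= 5*R0 → (0, 3, 5)  (L[1][0] := 5)
  R2 -= 2*R0 → (0, 5, 3)  (L[2][0] := 2)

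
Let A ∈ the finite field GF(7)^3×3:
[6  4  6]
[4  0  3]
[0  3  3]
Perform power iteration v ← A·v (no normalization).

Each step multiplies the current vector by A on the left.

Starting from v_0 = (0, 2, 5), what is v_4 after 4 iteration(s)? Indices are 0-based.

v_0 = (0, 2, 5).
v_1 = A·v_0 = (3, 1, 0).
v_2 = A·v_1 = (1, 5, 3).
v_3 = A·v_2 = (2, 6, 3).
v_4 = A·v_3 = (5, 3, 6).

v_4 = (5, 3, 6)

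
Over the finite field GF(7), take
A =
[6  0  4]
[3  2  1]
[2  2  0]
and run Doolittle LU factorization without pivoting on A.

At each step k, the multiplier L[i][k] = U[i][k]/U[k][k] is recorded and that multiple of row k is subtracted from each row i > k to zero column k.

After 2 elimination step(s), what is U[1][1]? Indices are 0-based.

k=0: U[0][0]=6
  eliminate (1,0): mult=4, new row 1: (0, 2, 6); set L[1][0]=4
  eliminate (2,0): mult=5, new row 2: (0, 2, 1); set L[2][0]=5
k=1: U[1][1]=2
  eliminate (2,1): mult=1, new row 2: (0, 0, 2); set L[2][1]=1

U[1][1] = 2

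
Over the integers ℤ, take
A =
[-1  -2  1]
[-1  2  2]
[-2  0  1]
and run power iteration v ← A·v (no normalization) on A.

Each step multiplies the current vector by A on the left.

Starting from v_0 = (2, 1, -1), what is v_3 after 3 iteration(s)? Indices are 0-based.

v_0 = (2, 1, -1).
v_1 = A·v_0 = (-5, -2, -5).
v_2 = A·v_1 = (4, -9, 5).
v_3 = A·v_2 = (19, -12, -3).

v_3 = (19, -12, -3)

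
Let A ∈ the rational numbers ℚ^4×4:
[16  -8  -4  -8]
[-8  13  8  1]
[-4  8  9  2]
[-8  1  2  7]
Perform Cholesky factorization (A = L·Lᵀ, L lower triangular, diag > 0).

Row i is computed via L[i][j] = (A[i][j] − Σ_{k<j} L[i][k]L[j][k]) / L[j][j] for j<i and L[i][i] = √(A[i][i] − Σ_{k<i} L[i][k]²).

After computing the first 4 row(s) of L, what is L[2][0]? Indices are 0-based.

L[2][0] = -1

Step 1: L[0][0] = √(16) = 4.
  L[1][0] = (-8) / L[0][0] = -2.
Step 2: L[1][1] = √(9) = 3.
  L[2][0] = (-4) / L[0][0] = -1.
  L[2][1] = (6) / L[1][1] = 2.
Step 3: L[2][2] = √(4) = 2.
  L[3][0] = (-8) / L[0][0] = -2.
  L[3][1] = (-3) / L[1][1] = -1.
  L[3][2] = (2) / L[2][2] = 1.
Step 4: L[3][3] = √(1) = 1.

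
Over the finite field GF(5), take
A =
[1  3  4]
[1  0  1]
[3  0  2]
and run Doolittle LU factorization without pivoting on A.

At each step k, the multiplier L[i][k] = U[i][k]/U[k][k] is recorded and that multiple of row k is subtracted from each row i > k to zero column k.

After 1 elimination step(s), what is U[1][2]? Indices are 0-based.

U[1][2] = 2

k=0: U[0][0]=1
  eliminate (1,0): mult=1, new row 1: (0, 2, 2); set L[1][0]=1
  eliminate (2,0): mult=3, new row 2: (0, 1, 0); set L[2][0]=3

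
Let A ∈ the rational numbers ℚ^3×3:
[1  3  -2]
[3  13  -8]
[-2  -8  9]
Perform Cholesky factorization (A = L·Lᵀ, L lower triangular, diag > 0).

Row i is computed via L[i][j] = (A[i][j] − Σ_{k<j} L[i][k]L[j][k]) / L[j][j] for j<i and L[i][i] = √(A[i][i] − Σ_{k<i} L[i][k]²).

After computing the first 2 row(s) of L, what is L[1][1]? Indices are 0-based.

L[1][1] = 2

Step 1: L[0][0] = √(1) = 1.
  L[1][0] = (3) / L[0][0] = 3.
Step 2: L[1][1] = √(4) = 2.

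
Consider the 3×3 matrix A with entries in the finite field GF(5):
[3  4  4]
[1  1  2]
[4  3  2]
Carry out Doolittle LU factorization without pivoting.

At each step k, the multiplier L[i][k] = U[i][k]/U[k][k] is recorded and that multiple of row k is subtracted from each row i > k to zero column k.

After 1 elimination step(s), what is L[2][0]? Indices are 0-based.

L[2][0] = 3

Step 1: pivot at (0,0) is 3.
  row1 ← row1 − (2)·row0  ⇒  L[1][0]=2, U row1=(0, 3, 4)
  row2 ← row2 − (3)·row0  ⇒  L[2][0]=3, U row2=(0, 1, 0)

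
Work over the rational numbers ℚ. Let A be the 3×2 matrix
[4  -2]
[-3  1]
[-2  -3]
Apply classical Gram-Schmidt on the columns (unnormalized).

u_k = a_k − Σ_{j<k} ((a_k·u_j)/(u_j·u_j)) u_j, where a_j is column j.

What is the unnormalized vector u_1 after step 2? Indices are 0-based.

u_1 = (-38/29, 14/29, -97/29)

Step 1: u_0 = a_0 = (4, -3, -2).
Step 2: u_1 = a_1 − (-5/29)·u_0 = (-38/29, 14/29, -97/29).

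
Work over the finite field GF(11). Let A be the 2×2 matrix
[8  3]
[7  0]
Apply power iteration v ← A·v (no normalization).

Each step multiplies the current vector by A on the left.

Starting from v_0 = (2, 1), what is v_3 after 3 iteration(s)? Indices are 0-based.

v_0 = (2, 1).
v_1 = A·v_0 = (8, 3).
v_2 = A·v_1 = (7, 1).
v_3 = A·v_2 = (4, 5).

v_3 = (4, 5)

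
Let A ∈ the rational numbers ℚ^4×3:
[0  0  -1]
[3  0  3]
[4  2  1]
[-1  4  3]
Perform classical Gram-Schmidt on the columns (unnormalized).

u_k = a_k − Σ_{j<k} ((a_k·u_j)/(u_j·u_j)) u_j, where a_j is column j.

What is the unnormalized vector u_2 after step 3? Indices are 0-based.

Step 1: u_0 = a_0 = (0, 3, 4, -1).
Step 2: u_1 = a_1 − (2/13)·u_0 = (0, -6/13, 18/13, 54/13).
Step 3: u_2 = a_2 − (5/13)·u_0 − (9/14)·u_1 = (-1, 15/7, -10/7, 5/7).

u_2 = (-1, 15/7, -10/7, 5/7)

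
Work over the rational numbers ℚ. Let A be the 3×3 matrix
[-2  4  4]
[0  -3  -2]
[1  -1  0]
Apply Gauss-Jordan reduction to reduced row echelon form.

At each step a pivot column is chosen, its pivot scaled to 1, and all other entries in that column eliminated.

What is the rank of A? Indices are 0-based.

rank = 3

step 1: normalize row 0 (÷-2) = (1, -2, -2)
  row 2: subtract 1×row0 = (0, 1, 2)
step 2: normalize row 1 (÷-3) = (0, 1, 2/3)
  row 0: subtract -2×row1 = (1, 0, -2/3)
  row 2: subtract 1×row1 = (0, 0, 4/3)
step 3: normalize row 2 (÷4/3) = (0, 0, 1)
  row 0: subtract -2/3×row2 = (1, 0, 0)
  row 1: subtract 2/3×row2 = (0, 1, 0)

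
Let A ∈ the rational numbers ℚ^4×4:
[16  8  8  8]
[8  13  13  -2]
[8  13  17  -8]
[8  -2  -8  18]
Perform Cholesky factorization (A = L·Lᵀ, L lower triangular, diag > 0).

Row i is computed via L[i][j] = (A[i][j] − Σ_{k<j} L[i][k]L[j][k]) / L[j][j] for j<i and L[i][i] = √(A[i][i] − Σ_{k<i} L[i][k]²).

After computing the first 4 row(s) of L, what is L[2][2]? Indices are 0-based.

L[2][2] = 2

Step 1: L[0][0] = √(16) = 4.
  L[1][0] = (8) / L[0][0] = 2.
Step 2: L[1][1] = √(9) = 3.
  L[2][0] = (8) / L[0][0] = 2.
  L[2][1] = (9) / L[1][1] = 3.
Step 3: L[2][2] = √(4) = 2.
  L[3][0] = (8) / L[0][0] = 2.
  L[3][1] = (-6) / L[1][1] = -2.
  L[3][2] = (-6) / L[2][2] = -3.
Step 4: L[3][3] = √(1) = 1.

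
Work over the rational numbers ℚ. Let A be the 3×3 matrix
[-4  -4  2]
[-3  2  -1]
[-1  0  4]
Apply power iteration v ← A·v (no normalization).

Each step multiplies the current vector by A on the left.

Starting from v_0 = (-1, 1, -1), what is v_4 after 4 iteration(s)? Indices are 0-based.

v_0 = (-1, 1, -1).
v_1 = A·v_0 = (-2, 6, -3).
v_2 = A·v_1 = (-22, 21, -10).
v_3 = A·v_2 = (-16, 118, -18).
v_4 = A·v_3 = (-444, 302, -56).

v_4 = (-444, 302, -56)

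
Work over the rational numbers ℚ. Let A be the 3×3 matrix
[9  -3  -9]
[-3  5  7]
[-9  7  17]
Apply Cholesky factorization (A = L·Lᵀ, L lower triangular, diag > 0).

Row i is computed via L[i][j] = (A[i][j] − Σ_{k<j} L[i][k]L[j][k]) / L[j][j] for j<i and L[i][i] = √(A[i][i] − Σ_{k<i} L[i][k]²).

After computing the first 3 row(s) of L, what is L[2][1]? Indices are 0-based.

Step 1: L[0][0] = √(9) = 3.
  L[1][0] = (-3) / L[0][0] = -1.
Step 2: L[1][1] = √(4) = 2.
  L[2][0] = (-9) / L[0][0] = -3.
  L[2][1] = (4) / L[1][1] = 2.
Step 3: L[2][2] = √(4) = 2.

L[2][1] = 2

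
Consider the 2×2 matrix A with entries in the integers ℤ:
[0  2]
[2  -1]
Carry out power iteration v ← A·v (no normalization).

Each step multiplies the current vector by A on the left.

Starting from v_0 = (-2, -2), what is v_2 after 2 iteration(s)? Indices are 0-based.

v_0 = (-2, -2).
v_1 = A·v_0 = (-4, -2).
v_2 = A·v_1 = (-4, -6).

v_2 = (-4, -6)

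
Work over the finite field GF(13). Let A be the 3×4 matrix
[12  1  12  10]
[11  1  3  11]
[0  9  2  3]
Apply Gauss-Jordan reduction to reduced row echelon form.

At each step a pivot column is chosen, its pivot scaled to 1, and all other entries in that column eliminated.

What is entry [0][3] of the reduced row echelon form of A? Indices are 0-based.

pivot(0,0)=12: scale R0 → (1, 12, 1, 3)
  clear (1,0): R1 −= (11)R0 → (0, 12, 5, 4)
pivot(1,1)=12: scale R1 → (0, 1, 8, 9)
  clear (0,1): R0 −= (12)R1 → (1, 0, 9, 12)
  clear (2,1): R2 −= (9)R1 → (0, 0, 8, 0)
pivot(2,2)=8: scale R2 → (0, 0, 1, 0)
  clear (0,2): R0 −= (9)R2 → (1, 0, 0, 12)
  clear (1,2): R1 −= (8)R2 → (0, 1, 0, 9)

M[0][3] = 12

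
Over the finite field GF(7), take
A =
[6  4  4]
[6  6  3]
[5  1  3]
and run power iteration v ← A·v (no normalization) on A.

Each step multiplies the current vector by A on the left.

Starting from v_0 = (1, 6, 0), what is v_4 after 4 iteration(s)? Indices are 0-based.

v_0 = (1, 6, 0).
v_1 = A·v_0 = (2, 0, 4).
v_2 = A·v_1 = (0, 3, 1).
v_3 = A·v_2 = (2, 0, 6).
v_4 = A·v_3 = (1, 2, 0).

v_4 = (1, 2, 0)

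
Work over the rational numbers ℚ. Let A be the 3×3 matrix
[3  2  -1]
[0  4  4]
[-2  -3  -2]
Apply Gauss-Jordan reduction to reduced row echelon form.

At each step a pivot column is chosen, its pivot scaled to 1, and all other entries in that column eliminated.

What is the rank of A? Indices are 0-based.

rank = 3

step 1: normalize row 0 (÷3) = (1, 2/3, -1/3)
  row 2: subtract -2×row0 = (0, -5/3, -8/3)
step 2: normalize row 1 (÷4) = (0, 1, 1)
  row 0: subtract 2/3×row1 = (1, 0, -1)
  row 2: subtract -5/3×row1 = (0, 0, -1)
step 3: normalize row 2 (÷-1) = (0, 0, 1)
  row 0: subtract -1×row2 = (1, 0, 0)
  row 1: subtract 1×row2 = (0, 1, 0)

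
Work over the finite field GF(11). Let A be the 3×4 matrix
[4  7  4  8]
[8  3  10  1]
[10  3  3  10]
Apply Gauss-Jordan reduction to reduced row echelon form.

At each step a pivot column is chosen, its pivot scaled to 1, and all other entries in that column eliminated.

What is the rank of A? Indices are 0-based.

rank = 3

step 1: normalize row 0 (÷4) = (1, 10, 1, 2)
  row 1: subtract 8×row0 = (0, 0, 2, 7)
  row 2: subtract 10×row0 = (0, 2, 4, 1)
step 2: exchange rows 1,2
step 2: normalize row 1 (÷2) = (0, 1, 2, 6)
  row 0: subtract 10×row1 = (1, 0, 3, 8)
step 3: normalize row 2 (÷2) = (0, 0, 1, 9)
  row 0: subtract 3×row2 = (1, 0, 0, 3)
  row 1: subtract 2×row2 = (0, 1, 0, 10)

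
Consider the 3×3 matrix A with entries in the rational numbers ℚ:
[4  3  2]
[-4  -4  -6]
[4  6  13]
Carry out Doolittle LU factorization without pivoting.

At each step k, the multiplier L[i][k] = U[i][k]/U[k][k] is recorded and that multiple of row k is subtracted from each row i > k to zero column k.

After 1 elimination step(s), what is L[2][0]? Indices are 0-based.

L[2][0] = 1

[col 0] pivot 4
  R1 -= -1*R0 → (0, -1, -4)  (L[1][0] := -1)
  R2 -= 1*R0 → (0, 3, 11)  (L[2][0] := 1)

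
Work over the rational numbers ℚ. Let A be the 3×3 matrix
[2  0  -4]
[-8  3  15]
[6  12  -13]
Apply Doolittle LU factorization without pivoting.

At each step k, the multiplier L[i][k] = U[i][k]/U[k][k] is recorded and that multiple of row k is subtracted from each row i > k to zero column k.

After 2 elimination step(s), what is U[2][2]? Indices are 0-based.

U[2][2] = 3

Step 1: pivot at (0,0) is 2.
  row1 ← row1 − (-4)·row0  ⇒  L[1][0]=-4, U row1=(0, 3, -1)
  row2 ← row2 − (3)·row0  ⇒  L[2][0]=3, U row2=(0, 12, -1)
Step 2: pivot at (1,1) is 3.
  row2 ← row2 − (4)·row1  ⇒  L[2][1]=4, U row2=(0, 0, 3)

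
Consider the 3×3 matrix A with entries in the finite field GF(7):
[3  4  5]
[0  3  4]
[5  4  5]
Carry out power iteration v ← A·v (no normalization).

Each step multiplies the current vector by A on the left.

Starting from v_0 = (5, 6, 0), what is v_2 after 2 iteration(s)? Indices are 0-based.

v_0 = (5, 6, 0).
v_1 = A·v_0 = (4, 4, 0).
v_2 = A·v_1 = (0, 5, 1).

v_2 = (0, 5, 1)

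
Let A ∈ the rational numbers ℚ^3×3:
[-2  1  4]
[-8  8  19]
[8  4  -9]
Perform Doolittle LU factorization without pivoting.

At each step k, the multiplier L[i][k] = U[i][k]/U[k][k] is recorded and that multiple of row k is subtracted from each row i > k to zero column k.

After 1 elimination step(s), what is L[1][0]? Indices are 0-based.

L[1][0] = 4

k=0: U[0][0]=-2
  eliminate (1,0): mult=4, new row 1: (0, 4, 3); set L[1][0]=4
  eliminate (2,0): mult=-4, new row 2: (0, 8, 7); set L[2][0]=-4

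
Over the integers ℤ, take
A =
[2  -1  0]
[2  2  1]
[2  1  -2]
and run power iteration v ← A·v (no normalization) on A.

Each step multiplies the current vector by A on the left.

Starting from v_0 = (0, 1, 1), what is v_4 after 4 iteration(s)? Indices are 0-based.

v_0 = (0, 1, 1).
v_1 = A·v_0 = (-1, 3, -1).
v_2 = A·v_1 = (-5, 3, 3).
v_3 = A·v_2 = (-13, -1, -13).
v_4 = A·v_3 = (-25, -41, -1).

v_4 = (-25, -41, -1)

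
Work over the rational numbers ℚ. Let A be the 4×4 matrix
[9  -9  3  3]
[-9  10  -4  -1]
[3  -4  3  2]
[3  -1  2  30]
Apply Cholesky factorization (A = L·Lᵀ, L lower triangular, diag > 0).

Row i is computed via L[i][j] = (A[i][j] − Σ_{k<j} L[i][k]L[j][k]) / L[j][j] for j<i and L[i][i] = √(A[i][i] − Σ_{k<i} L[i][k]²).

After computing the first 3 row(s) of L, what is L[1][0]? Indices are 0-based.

L[1][0] = -3

Step 1: L[0][0] = √(9) = 3.
  L[1][0] = (-9) / L[0][0] = -3.
Step 2: L[1][1] = √(1) = 1.
  L[2][0] = (3) / L[0][0] = 1.
  L[2][1] = (-1) / L[1][1] = -1.
Step 3: L[2][2] = √(1) = 1.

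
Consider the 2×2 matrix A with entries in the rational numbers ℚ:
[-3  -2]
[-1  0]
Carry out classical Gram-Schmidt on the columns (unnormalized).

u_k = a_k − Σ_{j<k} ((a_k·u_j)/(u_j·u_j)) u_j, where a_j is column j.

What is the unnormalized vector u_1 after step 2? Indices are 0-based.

Step 1: u_0 = a_0 = (-3, -1).
Step 2: u_1 = a_1 − (3/5)·u_0 = (-1/5, 3/5).

u_1 = (-1/5, 3/5)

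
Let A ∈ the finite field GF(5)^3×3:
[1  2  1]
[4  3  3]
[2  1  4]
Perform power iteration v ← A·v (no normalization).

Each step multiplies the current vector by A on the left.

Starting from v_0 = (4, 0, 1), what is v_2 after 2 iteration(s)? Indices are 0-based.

v_0 = (4, 0, 1).
v_1 = A·v_0 = (0, 4, 2).
v_2 = A·v_1 = (0, 3, 2).

v_2 = (0, 3, 2)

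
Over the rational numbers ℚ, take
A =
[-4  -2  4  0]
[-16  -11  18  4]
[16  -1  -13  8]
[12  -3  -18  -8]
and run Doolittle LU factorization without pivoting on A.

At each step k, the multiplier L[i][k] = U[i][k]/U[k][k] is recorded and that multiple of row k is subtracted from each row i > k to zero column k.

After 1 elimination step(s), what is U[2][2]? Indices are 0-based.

U[2][2] = 3

[col 0] pivot -4
  R1 -= 4*R0 → (0, -3, 2, 4)  (L[1][0] := 4)
  R2 -= -4*R0 → (0, -9, 3, 8)  (L[2][0] := -4)
  R3 -= -3*R0 → (0, -9, -6, -8)  (L[3][0] := -3)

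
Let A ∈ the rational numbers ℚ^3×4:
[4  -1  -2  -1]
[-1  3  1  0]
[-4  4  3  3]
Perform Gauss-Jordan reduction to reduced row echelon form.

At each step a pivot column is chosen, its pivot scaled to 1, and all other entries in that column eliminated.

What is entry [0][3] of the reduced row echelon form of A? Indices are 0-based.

pivot(0,0)=4: scale R0 → (1, -1/4, -1/2, -1/4)
  clear (1,0): R1 −= (-1)R0 → (0, 11/4, 1/2, -1/4)
  clear (2,0): R2 −= (-4)R0 → (0, 3, 1, 2)
pivot(1,1)=11/4: scale R1 → (0, 1, 2/11, -1/11)
  clear (0,1): R0 −= (-1/4)R1 → (1, 0, -5/11, -3/11)
  clear (2,1): R2 −= (3)R1 → (0, 0, 5/11, 25/11)
pivot(2,2)=5/11: scale R2 → (0, 0, 1, 5)
  clear (0,2): R0 −= (-5/11)R2 → (1, 0, 0, 2)
  clear (1,2): R1 −= (2/11)R2 → (0, 1, 0, -1)

M[0][3] = 2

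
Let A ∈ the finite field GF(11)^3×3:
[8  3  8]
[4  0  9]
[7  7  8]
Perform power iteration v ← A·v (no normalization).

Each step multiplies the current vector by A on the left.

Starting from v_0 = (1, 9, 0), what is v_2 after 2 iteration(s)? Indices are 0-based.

v_0 = (1, 9, 0).
v_1 = A·v_0 = (2, 4, 4).
v_2 = A·v_1 = (5, 0, 8).

v_2 = (5, 0, 8)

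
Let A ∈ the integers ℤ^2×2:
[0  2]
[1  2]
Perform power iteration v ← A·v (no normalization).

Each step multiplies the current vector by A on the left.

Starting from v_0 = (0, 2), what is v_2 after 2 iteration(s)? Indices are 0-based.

v_0 = (0, 2).
v_1 = A·v_0 = (4, 4).
v_2 = A·v_1 = (8, 12).

v_2 = (8, 12)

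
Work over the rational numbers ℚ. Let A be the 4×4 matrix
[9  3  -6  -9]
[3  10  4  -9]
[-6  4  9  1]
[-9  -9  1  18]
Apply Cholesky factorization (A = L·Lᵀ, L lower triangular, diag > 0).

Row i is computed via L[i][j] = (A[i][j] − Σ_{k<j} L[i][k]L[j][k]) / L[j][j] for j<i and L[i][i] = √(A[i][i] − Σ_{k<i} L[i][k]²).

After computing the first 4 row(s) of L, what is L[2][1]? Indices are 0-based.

L[2][1] = 2

Step 1: L[0][0] = √(9) = 3.
  L[1][0] = (3) / L[0][0] = 1.
Step 2: L[1][1] = √(9) = 3.
  L[2][0] = (-6) / L[0][0] = -2.
  L[2][1] = (6) / L[1][1] = 2.
Step 3: L[2][2] = √(1) = 1.
  L[3][0] = (-9) / L[0][0] = -3.
  L[3][1] = (-6) / L[1][1] = -2.
  L[3][2] = (-1) / L[2][2] = -1.
Step 4: L[3][3] = √(4) = 2.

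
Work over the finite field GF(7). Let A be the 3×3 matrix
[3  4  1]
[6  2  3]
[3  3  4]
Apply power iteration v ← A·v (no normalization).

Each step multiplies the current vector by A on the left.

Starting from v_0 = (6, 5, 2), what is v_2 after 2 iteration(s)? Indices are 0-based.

v_2 = (5, 5, 6)

v_0 = (6, 5, 2).
v_1 = A·v_0 = (5, 3, 6).
v_2 = A·v_1 = (5, 5, 6).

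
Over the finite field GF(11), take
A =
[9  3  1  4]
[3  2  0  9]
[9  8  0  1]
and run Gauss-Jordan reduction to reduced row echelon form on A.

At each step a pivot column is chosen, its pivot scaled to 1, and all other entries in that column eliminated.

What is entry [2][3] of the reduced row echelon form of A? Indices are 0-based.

M[2][3] = 4

[1] R0 /= 9  ⇒  (1, 4, 5, 9)
     R1 -= 3·R0  ⇒  (0, 1, 7, 4)
     R2 -= 9·R0  ⇒  (0, 5, 10, 8)
[2] R1 /= 1  ⇒  (0, 1, 7, 4)
     R0 -= 4·R1  ⇒  (1, 0, 10, 4)
     R2 -= 5·R1  ⇒  (0, 0, 8, 10)
[3] R2 /= 8  ⇒  (0, 0, 1, 4)
     R0 -= 10·R2  ⇒  (1, 0, 0, 8)
     R1 -= 7·R2  ⇒  (0, 1, 0, 9)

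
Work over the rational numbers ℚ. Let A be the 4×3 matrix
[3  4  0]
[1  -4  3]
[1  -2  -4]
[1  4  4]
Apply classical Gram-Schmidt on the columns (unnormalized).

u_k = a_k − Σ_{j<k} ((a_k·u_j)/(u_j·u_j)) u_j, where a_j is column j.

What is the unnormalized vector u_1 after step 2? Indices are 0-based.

Step 1: u_0 = a_0 = (3, 1, 1, 1).
Step 2: u_1 = a_1 − (5/6)·u_0 = (3/2, -29/6, -17/6, 19/6).

u_1 = (3/2, -29/6, -17/6, 19/6)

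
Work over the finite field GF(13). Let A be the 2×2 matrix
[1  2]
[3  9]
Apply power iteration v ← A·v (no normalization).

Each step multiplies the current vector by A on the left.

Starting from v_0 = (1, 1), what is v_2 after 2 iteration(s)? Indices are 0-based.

v_0 = (1, 1).
v_1 = A·v_0 = (3, 12).
v_2 = A·v_1 = (1, 0).

v_2 = (1, 0)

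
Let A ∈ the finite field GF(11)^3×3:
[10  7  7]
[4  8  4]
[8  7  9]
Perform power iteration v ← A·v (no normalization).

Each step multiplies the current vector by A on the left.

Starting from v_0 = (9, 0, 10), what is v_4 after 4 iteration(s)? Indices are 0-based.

v_4 = (9, 4, 3)

v_0 = (9, 0, 10).
v_1 = A·v_0 = (6, 10, 8).
v_2 = A·v_1 = (10, 4, 3).
v_3 = A·v_2 = (6, 7, 3).
v_4 = A·v_3 = (9, 4, 3).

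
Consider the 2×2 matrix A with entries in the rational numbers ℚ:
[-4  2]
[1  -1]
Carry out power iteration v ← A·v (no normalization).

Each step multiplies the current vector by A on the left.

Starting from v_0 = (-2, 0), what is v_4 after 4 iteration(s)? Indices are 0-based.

v_0 = (-2, 0).
v_1 = A·v_0 = (8, -2).
v_2 = A·v_1 = (-36, 10).
v_3 = A·v_2 = (164, -46).
v_4 = A·v_3 = (-748, 210).

v_4 = (-748, 210)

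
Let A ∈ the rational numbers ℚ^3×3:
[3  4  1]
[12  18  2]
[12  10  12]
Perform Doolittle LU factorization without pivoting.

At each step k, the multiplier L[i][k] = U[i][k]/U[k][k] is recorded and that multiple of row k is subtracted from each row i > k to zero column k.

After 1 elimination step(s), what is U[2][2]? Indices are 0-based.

k=0: U[0][0]=3
  eliminate (1,0): mult=4, new row 1: (0, 2, -2); set L[1][0]=4
  eliminate (2,0): mult=4, new row 2: (0, -6, 8); set L[2][0]=4

U[2][2] = 8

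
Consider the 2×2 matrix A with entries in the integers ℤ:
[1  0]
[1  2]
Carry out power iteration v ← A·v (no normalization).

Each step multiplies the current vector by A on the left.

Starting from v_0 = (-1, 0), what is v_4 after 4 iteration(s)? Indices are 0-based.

v_4 = (-1, -15)

v_0 = (-1, 0).
v_1 = A·v_0 = (-1, -1).
v_2 = A·v_1 = (-1, -3).
v_3 = A·v_2 = (-1, -7).
v_4 = A·v_3 = (-1, -15).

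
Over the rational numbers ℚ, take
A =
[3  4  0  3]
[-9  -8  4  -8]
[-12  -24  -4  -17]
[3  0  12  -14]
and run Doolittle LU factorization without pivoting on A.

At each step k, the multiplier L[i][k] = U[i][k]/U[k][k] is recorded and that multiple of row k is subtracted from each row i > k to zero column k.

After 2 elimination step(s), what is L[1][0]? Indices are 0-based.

L[1][0] = -3

[col 0] pivot 3
  R1 -= -3*R0 → (0, 4, 4, 1)  (L[1][0] := -3)
  R2 -= -4*R0 → (0, -8, -4, -5)  (L[2][0] := -4)
  R3 -= 1*R0 → (0, -4, 12, -17)  (L[3][0] := 1)
[col 1] pivot 4
  R2 -= -2*R1 → (0, 0, 4, -3)  (L[2][1] := -2)
  R3 -= -1*R1 → (0, 0, 16, -16)  (L[3][1] := -1)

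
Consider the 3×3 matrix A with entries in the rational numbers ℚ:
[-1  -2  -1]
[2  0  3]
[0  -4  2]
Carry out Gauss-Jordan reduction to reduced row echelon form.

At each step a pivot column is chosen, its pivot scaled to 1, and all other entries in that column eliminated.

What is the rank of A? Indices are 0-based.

rank = 3

pivot(0,0)=-1: scale R0 → (1, 2, 1)
  clear (1,0): R1 −= (2)R0 → (0, -4, 1)
pivot(1,1)=-4: scale R1 → (0, 1, -1/4)
  clear (0,1): R0 −= (2)R1 → (1, 0, 3/2)
  clear (2,1): R2 −= (-4)R1 → (0, 0, 1)
pivot(2,2)=1: scale R2 → (0, 0, 1)
  clear (0,2): R0 −= (3/2)R2 → (1, 0, 0)
  clear (1,2): R1 −= (-1/4)R2 → (0, 1, 0)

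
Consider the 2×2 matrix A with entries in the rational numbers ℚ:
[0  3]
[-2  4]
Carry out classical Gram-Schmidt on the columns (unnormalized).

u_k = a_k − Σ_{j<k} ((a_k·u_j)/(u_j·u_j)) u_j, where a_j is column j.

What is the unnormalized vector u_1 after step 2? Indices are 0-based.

Step 1: u_0 = a_0 = (0, -2).
Step 2: u_1 = a_1 − (-2)·u_0 = (3, 0).

u_1 = (3, 0)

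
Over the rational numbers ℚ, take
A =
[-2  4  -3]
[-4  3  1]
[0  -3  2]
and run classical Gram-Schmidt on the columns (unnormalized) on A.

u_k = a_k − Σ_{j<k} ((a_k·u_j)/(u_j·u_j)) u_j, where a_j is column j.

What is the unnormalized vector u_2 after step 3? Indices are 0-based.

Step 1: u_0 = a_0 = (-2, -4, 0).
Step 2: u_1 = a_1 − (-1)·u_0 = (2, -1, -3).
Step 3: u_2 = a_2 − (1/10)·u_0 − (-13/14)·u_1 = (-33/35, 33/70, -11/14).

u_2 = (-33/35, 33/70, -11/14)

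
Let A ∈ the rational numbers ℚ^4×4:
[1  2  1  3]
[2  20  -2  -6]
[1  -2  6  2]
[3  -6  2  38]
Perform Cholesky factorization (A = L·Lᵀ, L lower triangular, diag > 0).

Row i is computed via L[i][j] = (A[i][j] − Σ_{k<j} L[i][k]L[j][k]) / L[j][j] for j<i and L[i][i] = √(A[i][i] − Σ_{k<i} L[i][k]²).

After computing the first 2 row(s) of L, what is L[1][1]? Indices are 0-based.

L[1][1] = 4

Step 1: L[0][0] = √(1) = 1.
  L[1][0] = (2) / L[0][0] = 2.
Step 2: L[1][1] = √(16) = 4.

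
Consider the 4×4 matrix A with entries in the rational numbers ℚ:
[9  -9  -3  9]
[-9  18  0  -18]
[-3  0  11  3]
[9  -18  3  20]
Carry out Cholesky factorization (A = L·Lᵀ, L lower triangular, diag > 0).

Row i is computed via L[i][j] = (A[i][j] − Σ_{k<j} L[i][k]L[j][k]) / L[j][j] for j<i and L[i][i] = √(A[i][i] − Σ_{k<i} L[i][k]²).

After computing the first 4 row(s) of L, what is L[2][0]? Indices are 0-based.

L[2][0] = -1

Step 1: L[0][0] = √(9) = 3.
  L[1][0] = (-9) / L[0][0] = -3.
Step 2: L[1][1] = √(9) = 3.
  L[2][0] = (-3) / L[0][0] = -1.
  L[2][1] = (-3) / L[1][1] = -1.
Step 3: L[2][2] = √(9) = 3.
  L[3][0] = (9) / L[0][0] = 3.
  L[3][1] = (-9) / L[1][1] = -3.
  L[3][2] = (3) / L[2][2] = 1.
Step 4: L[3][3] = √(1) = 1.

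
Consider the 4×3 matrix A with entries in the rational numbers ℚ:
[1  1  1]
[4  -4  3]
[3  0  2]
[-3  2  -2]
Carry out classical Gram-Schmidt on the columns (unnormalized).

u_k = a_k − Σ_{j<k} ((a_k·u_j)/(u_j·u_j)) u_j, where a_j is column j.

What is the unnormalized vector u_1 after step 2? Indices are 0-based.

u_1 = (8/5, -8/5, 9/5, 1/5)

Step 1: u_0 = a_0 = (1, 4, 3, -3).
Step 2: u_1 = a_1 − (-3/5)·u_0 = (8/5, -8/5, 9/5, 1/5).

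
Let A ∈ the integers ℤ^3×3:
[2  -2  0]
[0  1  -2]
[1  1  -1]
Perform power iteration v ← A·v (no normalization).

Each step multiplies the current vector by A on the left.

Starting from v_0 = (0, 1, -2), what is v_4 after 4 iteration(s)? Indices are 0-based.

v_0 = (0, 1, -2).
v_1 = A·v_0 = (-2, 5, 3).
v_2 = A·v_1 = (-14, -1, 0).
v_3 = A·v_2 = (-26, -1, -15).
v_4 = A·v_3 = (-50, 29, -12).

v_4 = (-50, 29, -12)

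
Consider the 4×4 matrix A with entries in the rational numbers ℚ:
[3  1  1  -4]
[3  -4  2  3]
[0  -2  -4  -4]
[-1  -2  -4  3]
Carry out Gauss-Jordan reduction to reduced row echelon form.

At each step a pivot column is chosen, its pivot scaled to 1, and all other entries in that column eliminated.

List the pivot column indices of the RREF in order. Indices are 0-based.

[1] R0 /= 3  ⇒  (1, 1/3, 1/3, -4/3)
     R1 -= 3·R0  ⇒  (0, -5, 1, 7)
     R3 -= -1·R0  ⇒  (0, -5/3, -11/3, 5/3)
[2] R1 /= -5  ⇒  (0, 1, -1/5, -7/5)
     R0 -= 1/3·R1  ⇒  (1, 0, 2/5, -13/15)
     R2 -= -2·R1  ⇒  (0, 0, -22/5, -34/5)
     R3 -= -5/3·R1  ⇒  (0, 0, -4, -2/3)
[3] R2 /= -22/5  ⇒  (0, 0, 1, 17/11)
     R0 -= 2/5·R2  ⇒  (1, 0, 0, -49/33)
     R1 -= -1/5·R2  ⇒  (0, 1, 0, -12/11)
     R3 -= -4·R2  ⇒  (0, 0, 0, 182/33)
[4] R3 /= 182/33  ⇒  (0, 0, 0, 1)
     R0 -= -49/33·R3  ⇒  (1, 0, 0, 0)
     R1 -= -12/11·R3  ⇒  (0, 1, 0, 0)
     R2 -= 17/11·R3  ⇒  (0, 0, 1, 0)

pivot columns: 0, 1, 2, 3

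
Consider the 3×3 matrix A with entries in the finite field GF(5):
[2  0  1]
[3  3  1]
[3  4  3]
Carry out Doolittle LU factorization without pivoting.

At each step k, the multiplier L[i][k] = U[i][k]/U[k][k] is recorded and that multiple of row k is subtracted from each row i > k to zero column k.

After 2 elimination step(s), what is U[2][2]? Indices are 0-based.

[col 0] pivot 2
  R1 -= 4*R0 → (0, 3, 2)  (L[1][0] := 4)
  R2 -= 4*R0 → (0, 4, 4)  (L[2][0] := 4)
[col 1] pivot 3
  R2 -= 3*R1 → (0, 0, 3)  (L[2][1] := 3)

U[2][2] = 3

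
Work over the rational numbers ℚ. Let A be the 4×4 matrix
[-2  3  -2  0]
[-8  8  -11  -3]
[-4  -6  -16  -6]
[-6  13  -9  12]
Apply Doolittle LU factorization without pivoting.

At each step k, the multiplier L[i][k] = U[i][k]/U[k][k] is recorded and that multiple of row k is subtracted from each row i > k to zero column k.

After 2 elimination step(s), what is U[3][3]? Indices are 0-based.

U[3][3] = 9

Step 1: pivot at (0,0) is -2.
  row1 ← row1 − (4)·row0  ⇒  L[1][0]=4, U row1=(0, -4, -3, -3)
  row2 ← row2 − (2)·row0  ⇒  L[2][0]=2, U row2=(0, -12, -12, -6)
  row3 ← row3 − (3)·row0  ⇒  L[3][0]=3, U row3=(0, 4, -3, 12)
Step 2: pivot at (1,1) is -4.
  row2 ← row2 − (3)·row1  ⇒  L[2][1]=3, U row2=(0, 0, -3, 3)
  row3 ← row3 − (-1)·row1  ⇒  L[3][1]=-1, U row3=(0, 0, -6, 9)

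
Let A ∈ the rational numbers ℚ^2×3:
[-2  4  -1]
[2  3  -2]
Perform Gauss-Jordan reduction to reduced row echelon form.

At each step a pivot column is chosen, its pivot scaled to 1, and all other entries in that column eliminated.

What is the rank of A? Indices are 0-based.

rank = 2

[1] R0 /= -2  ⇒  (1, -2, 1/2)
     R1 -= 2·R0  ⇒  (0, 7, -3)
[2] R1 /= 7  ⇒  (0, 1, -3/7)
     R0 -= -2·R1  ⇒  (1, 0, -5/14)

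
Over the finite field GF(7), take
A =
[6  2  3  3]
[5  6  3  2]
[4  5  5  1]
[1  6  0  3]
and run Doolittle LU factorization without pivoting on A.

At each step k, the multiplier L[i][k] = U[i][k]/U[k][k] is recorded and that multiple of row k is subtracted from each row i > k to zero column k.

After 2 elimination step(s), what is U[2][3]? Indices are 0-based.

U[2][3] = 4

[col 0] pivot 6
  R1 -= 2*R0 → (0, 2, 4, 3)  (L[1][0] := 2)
  R2 -= 3*R0 → (0, 6, 3, 6)  (L[2][0] := 3)
  R3 -= 6*R0 → (0, 1, 3, 6)  (L[3][0] := 6)
[col 1] pivot 2
  R2 -= 3*R1 → (0, 0, 5, 4)  (L[2][1] := 3)
  R3 -= 4*R1 → (0, 0, 1, 1)  (L[3][1] := 4)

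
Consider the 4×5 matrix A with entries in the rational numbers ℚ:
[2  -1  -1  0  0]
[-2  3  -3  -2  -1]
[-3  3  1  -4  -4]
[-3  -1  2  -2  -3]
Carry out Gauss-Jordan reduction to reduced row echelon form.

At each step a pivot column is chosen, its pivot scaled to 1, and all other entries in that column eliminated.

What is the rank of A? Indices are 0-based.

rank = 4

pivot(0,0)=2: scale R0 → (1, -1/2, -1/2, 0, 0)
  clear (1,0): R1 −= (-2)R0 → (0, 2, -4, -2, -1)
  clear (2,0): R2 −= (-3)R0 → (0, 3/2, -1/2, -4, -4)
  clear (3,0): R3 −= (-3)R0 → (0, -5/2, 1/2, -2, -3)
pivot(1,1)=2: scale R1 → (0, 1, -2, -1, -1/2)
  clear (0,1): R0 −= (-1/2)R1 → (1, 0, -3/2, -1/2, -1/4)
  clear (2,1): R2 −= (3/2)R1 → (0, 0, 5/2, -5/2, -13/4)
  clear (3,1): R3 −= (-5/2)R1 → (0, 0, -9/2, -9/2, -17/4)
pivot(2,2)=5/2: scale R2 → (0, 0, 1, -1, -13/10)
  clear (0,2): R0 −= (-3/2)R2 → (1, 0, 0, -2, -11/5)
  clear (1,2): R1 −= (-2)R2 → (0, 1, 0, -3, -31/10)
  clear (3,2): R3 −= (-9/2)R2 → (0, 0, 0, -9, -101/10)
pivot(3,3)=-9: scale R3 → (0, 0, 0, 1, 101/90)
  clear (0,3): R0 −= (-2)R3 → (1, 0, 0, 0, 2/45)
  clear (1,3): R1 −= (-3)R3 → (0, 1, 0, 0, 4/15)
  clear (2,3): R2 −= (-1)R3 → (0, 0, 1, 0, -8/45)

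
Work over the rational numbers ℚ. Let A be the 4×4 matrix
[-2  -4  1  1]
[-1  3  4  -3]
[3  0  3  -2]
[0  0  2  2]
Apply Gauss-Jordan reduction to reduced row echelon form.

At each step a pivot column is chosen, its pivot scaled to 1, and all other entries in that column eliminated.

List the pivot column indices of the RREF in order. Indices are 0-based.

pivot columns: 0, 1, 2, 3

step 1: normalize row 0 (÷-2) = (1, 2, -1/2, -1/2)
  row 1: subtract -1×row0 = (0, 5, 7/2, -7/2)
  row 2: subtract 3×row0 = (0, -6, 9/2, -1/2)
step 2: normalize row 1 (÷5) = (0, 1, 7/10, -7/10)
  row 0: subtract 2×row1 = (1, 0, -19/10, 9/10)
  row 2: subtract -6×row1 = (0, 0, 87/10, -47/10)
step 3: normalize row 2 (÷87/10) = (0, 0, 1, -47/87)
  row 0: subtract -19/10×row2 = (1, 0, 0, -11/87)
  row 1: subtract 7/10×row2 = (0, 1, 0, -28/87)
  row 3: subtract 2×row2 = (0, 0, 0, 268/87)
step 4: normalize row 3 (÷268/87) = (0, 0, 0, 1)
  row 0: subtract -11/87×row3 = (1, 0, 0, 0)
  row 1: subtract -28/87×row3 = (0, 1, 0, 0)
  row 2: subtract -47/87×row3 = (0, 0, 1, 0)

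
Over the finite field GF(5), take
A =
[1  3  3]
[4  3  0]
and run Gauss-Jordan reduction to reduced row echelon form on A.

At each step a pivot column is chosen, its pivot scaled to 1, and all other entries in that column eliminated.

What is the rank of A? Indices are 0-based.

rank = 2

[1] R0 /= 1  ⇒  (1, 3, 3)
     R1 -= 4·R0  ⇒  (0, 1, 3)
[2] R1 /= 1  ⇒  (0, 1, 3)
     R0 -= 3·R1  ⇒  (1, 0, 4)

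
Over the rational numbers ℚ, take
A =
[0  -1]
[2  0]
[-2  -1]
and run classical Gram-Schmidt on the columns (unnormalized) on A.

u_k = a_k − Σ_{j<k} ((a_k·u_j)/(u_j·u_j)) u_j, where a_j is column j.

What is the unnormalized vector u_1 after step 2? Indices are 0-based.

Step 1: u_0 = a_0 = (0, 2, -2).
Step 2: u_1 = a_1 − (1/4)·u_0 = (-1, -1/2, -1/2).

u_1 = (-1, -1/2, -1/2)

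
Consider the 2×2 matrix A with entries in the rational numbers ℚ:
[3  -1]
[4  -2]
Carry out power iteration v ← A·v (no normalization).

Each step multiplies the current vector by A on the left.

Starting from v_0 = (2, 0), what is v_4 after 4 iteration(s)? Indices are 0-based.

v_0 = (2, 0).
v_1 = A·v_0 = (6, 8).
v_2 = A·v_1 = (10, 8).
v_3 = A·v_2 = (22, 24).
v_4 = A·v_3 = (42, 40).

v_4 = (42, 40)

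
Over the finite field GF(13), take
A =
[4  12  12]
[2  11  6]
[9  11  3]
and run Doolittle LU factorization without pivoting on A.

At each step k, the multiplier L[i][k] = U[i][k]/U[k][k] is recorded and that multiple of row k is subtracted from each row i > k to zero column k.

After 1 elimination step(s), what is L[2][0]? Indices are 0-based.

[col 0] pivot 4
  R1 -= 7*R0 → (0, 5, 0)  (L[1][0] := 7)
  R2 -= 12*R0 → (0, 10, 2)  (L[2][0] := 12)

L[2][0] = 12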